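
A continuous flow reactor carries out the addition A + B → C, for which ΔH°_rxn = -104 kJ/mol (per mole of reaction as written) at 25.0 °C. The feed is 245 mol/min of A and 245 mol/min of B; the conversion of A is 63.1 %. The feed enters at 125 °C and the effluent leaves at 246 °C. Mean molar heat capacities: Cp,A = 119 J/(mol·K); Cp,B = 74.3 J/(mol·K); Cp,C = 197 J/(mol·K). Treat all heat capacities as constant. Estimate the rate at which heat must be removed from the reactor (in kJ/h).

Extent of reaction ξ = 0.631 × 245 = 154.59 mol/min
Reaction term: ξ·ΔH°_rxn = 154.59 × -104 = -16078 kJ/min
Sensible, feed 125→25 °C: -4735.9 kJ/min
Outlet flows (mol/min): A 90.405, B 90.405, C 154.59
Sensible, products 25→246 °C: 10593 kJ/min
Q = ΔH = -10221 kJ/min = -170.35 kW
Heat removed = 613270 kJ/h

Q_out = 613000 kJ/h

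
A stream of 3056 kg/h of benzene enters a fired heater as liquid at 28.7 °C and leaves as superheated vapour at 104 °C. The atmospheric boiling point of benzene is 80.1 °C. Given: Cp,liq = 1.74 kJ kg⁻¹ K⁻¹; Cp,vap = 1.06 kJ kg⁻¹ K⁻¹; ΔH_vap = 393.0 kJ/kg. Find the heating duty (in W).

Q = 431000 W

liquid 28.7→80.1 °C: 89.436 kJ/kg
vaporisation at 80.1 °C: 393 kJ/kg
vapour 80.1→104 °C: 25.334 kJ/kg
Δh = 89.436 + 393 + 25.334 = 507.77 kJ/kg
Q = ṁ·Δh = 3056 kg/h × 507.77 kJ/kg = 1.5517e+06 kJ/h
|Q| = 431.04 kW = 431040 W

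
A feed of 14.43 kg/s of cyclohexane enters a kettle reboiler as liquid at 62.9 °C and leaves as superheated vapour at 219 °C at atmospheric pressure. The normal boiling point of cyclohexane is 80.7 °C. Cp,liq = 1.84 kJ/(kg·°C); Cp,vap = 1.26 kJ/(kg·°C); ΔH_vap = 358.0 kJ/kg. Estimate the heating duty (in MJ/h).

Q = 29400 MJ/h

liquid 62.9→80.7 °C: 32.752 kJ/kg
vaporisation at 80.7 °C: 358 kJ/kg
vapour 80.7→219 °C: 174.26 kJ/kg
Δh = 32.752 + 358 + 174.26 = 565.01 kJ/kg
Q = ṁ·Δh = 14.43 kg/s × 565.01 kJ/kg = 8153.1 kJ/s
|Q| = 8153.1 kW = 29351 MJ/h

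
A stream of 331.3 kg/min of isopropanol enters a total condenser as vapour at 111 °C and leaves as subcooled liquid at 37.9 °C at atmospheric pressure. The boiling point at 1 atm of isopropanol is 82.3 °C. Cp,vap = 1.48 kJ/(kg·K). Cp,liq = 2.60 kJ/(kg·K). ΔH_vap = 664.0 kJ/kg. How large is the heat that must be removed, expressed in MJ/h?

vapour 111→82.3 °C: -42.476 kJ/kg
condensation at 82.3 °C: -664 kJ/kg
liquid 82.3→37.9 °C: -115.44 kJ/kg
Δh = -42.476 + -664 + -115.44 = -821.92 kJ/kg
Q = ṁ·Δh = 331.3 kg/min × -821.92 kJ/kg = -272300 kJ/min
|Q| = 4538.3 kW = 16338 MJ/h

Q_c = 16300 MJ/h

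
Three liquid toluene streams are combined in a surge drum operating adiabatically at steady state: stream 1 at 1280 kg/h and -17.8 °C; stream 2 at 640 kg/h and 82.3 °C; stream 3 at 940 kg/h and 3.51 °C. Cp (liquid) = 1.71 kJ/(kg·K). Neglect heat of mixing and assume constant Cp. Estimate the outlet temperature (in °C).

Adiabatic, steady state ⇒ Σ ṁᵢCp,ᵢ(T_out − Tᵢ) = 0
T_out = Σ ṁᵢCp,ᵢTᵢ / Σ ṁᵢCp,ᵢ
      = 56750 / 4890.6 = 11.604 °C

T_out = 11.6 °C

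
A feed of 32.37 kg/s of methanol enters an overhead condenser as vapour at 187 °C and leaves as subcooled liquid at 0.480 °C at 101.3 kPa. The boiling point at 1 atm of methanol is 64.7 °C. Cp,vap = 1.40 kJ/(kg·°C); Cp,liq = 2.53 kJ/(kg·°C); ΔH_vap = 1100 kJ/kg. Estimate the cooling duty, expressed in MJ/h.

Q_c = 167000 MJ/h

vapour 187→64.7 °C: -171.22 kJ/kg
condensation at 64.7 °C: -1100 kJ/kg
liquid 64.7→0.480 °C: -162.48 kJ/kg
Δh = -171.22 + -1100 + -162.48 = -1433.7 kJ/kg
Q = ṁ·Δh = 32.37 kg/s × -1433.7 kJ/kg = -46409 kJ/s
|Q| = 46409 kW = 167070 MJ/h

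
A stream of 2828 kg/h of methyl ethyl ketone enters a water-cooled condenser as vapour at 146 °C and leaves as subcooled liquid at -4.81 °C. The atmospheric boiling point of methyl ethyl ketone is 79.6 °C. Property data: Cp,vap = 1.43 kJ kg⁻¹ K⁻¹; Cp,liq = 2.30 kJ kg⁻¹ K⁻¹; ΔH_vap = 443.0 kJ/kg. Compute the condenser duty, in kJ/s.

vapour 146→79.6 °C: -94.952 kJ/kg
condensation at 79.6 °C: -443 kJ/kg
liquid 79.6→-4.81 °C: -194.14 kJ/kg
Δh = -94.952 + -443 + -194.14 = -732.1 kJ/kg
Q = ṁ·Δh = 2828 kg/h × -732.1 kJ/kg = -2.0704e+06 kJ/h
|Q| = 575.1 kW

Q_c = 575 kJ/s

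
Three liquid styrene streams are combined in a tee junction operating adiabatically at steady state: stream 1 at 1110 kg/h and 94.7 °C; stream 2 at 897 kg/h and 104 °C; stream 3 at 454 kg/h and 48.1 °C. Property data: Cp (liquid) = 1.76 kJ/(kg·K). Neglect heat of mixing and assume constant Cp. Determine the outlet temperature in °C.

Energy balance with Q = 0: Σ ṁᵢCp,ᵢ(T_out − Tᵢ) = 0
Σ ṁᵢCp,ᵢTᵢ = 1110×1.76×94.7 + 897×1.76×104 + 454×1.76×48.1 = 387630
Σ ṁᵢCp,ᵢ = 1110×1.76 + 897×1.76 + 454×1.76 = 4331.4
T_out = 387630 / 4331.4 = 89.493 °C

T_out = 89.5 °C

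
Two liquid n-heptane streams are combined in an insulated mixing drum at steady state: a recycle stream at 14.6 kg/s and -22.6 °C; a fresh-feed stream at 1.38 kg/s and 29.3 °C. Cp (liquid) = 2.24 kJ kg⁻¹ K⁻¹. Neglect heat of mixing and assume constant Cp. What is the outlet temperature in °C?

T_out = -18.1 °C

Energy balance with Q = 0: Σ ṁᵢCp,ᵢ(T_out − Tᵢ) = 0
Σ ṁᵢCp,ᵢTᵢ = 14.6×2.24×-22.6 + 1.38×2.24×29.3 = -648.54
Σ ṁᵢCp,ᵢ = 14.6×2.24 + 1.38×2.24 = 35.795
T_out = -648.54 / 35.795 = -18.118 °C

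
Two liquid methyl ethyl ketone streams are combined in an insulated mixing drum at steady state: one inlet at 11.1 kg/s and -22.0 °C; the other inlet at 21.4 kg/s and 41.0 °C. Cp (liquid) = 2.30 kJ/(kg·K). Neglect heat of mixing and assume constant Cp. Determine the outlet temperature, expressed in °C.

T_out = 19.5 °C

Energy balance with Q = 0: Σ ṁᵢCp,ᵢ(T_out − Tᵢ) = 0
T_out = Σ ṁᵢCp,ᵢTᵢ / Σ ṁᵢCp,ᵢ
      = 1456.4 / 74.75 = 19.483 °C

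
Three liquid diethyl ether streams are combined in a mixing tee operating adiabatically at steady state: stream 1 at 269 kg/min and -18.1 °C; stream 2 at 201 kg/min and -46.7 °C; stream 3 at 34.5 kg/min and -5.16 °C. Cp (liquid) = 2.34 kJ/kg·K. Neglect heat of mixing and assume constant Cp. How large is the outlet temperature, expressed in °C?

T_out = -28.6 °C

Adiabatic, steady state ⇒ Σ ṁᵢCp,ᵢ(T_out − Tᵢ) = 0
Σ ṁᵢCp,ᵢTᵢ = 269×2.34×-18.1 + 201×2.34×-46.7 + 34.5×2.34×-5.16 = -33775
Σ ṁᵢCp,ᵢ = 269×2.34 + 201×2.34 + 34.5×2.34 = 1180.5
T_out = -33775 / 1180.5 = -28.61 °C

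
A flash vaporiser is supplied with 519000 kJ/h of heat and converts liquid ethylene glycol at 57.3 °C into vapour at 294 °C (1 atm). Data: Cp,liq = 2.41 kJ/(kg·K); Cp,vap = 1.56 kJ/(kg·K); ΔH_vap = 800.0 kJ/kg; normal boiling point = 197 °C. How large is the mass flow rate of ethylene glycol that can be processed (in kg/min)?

ṁ = 6.72 kg/min

Δh = 2.41×(197−57.3) + 800.0 + 1.56×(294−197) = 1288 kJ/kg
Q = 519000 kJ/h = 144.17 kJ/s = 8650 kJ/min
ṁ = Q/Δh = 8650 / 1288 = 6.7159 kg/min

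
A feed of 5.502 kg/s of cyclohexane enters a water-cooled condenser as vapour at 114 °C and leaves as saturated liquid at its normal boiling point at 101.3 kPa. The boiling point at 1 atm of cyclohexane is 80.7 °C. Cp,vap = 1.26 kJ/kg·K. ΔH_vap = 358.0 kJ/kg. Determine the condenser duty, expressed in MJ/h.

vapour 114→80.7 °C: -41.958 kJ/kg
condensation at 80.7 °C: -358 kJ/kg
Δh = -41.958 + -358 = -399.96 kJ/kg
Q = ṁ·Δh = 5.502 kg/s × -399.96 kJ/kg = -2200.6 kJ/s
|Q| = 2200.6 kW = 7922 MJ/h

Q_c = 7920 MJ/h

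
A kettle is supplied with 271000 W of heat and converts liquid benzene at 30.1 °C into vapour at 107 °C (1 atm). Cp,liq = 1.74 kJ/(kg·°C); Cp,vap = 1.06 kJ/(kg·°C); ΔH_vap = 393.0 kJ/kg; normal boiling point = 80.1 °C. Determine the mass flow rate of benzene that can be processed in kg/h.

Δh = 1.74×(80.1−30.1) + 393.0 + 1.06×(107−80.1) = 508.51 kJ/kg
Q = 271000 W = 271 kJ/s = 975600 kJ/h
ṁ = Q/Δh = 975600 / 508.51 = 1918.5 kg/h

ṁ = 1920 kg/h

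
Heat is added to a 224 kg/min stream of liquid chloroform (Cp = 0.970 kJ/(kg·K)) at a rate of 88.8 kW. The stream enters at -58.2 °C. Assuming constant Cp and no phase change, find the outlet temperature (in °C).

T_out = -33.7 °C

Q = 88.8 kW = 5328 kJ/min
ΔT = Q/(ṁ·Cp) = 5328/(224×0.970) = 24.521 K
T_out = -58.2 + 24.521 = -33.679 °C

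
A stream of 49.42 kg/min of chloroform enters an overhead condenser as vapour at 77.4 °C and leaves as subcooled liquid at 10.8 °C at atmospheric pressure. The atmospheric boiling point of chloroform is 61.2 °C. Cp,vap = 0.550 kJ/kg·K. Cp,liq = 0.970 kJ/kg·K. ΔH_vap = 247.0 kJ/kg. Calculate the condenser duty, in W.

Q_c = 251000 W

vapour 77.4→61.2 °C: -8.91 kJ/kg
condensation at 61.2 °C: -247 kJ/kg
liquid 61.2→10.8 °C: -48.888 kJ/kg
Δh = -8.91 + -247 + -48.888 = -304.8 kJ/kg
Q = ṁ·Δh = 49.42 kg/min × -304.8 kJ/kg = -15063 kJ/min
|Q| = 251.05 kW = 251050 W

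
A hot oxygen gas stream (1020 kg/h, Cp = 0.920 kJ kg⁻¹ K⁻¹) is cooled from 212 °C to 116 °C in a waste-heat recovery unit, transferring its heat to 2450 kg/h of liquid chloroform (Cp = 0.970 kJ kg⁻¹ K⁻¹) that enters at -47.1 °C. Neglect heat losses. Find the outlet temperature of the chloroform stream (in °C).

T_c,out = -9.19 °C

Heat released by hot stream: Q = 1020 × 0.920 × (212 − 116) = 90086 kJ/h
Energy balance on cold side (adiabatic exchanger): Q = ṁ_c·Cp_c·(T_c,out − T_c,in)
T_c,out = -47.1 + 90086/(2450 × 0.970) = -9.1928 °C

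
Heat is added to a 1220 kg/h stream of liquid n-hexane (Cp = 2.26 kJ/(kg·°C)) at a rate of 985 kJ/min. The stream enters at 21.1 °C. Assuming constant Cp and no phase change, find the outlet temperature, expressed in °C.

T_out = 42.5 °C

Q = 985 kJ/min = 59100 kJ/h
ΔT = Q/(ṁ·Cp) = 59100/(1220×2.26) = 21.435 K
T_out = 21.1 + 21.435 = 42.535 °C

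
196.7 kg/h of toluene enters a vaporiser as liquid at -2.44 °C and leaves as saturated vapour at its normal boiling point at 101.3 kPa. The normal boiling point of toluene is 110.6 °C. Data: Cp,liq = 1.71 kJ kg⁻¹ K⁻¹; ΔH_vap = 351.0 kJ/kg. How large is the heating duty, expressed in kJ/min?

liquid -2.44→110.6 °C: 193.3 kJ/kg
vaporisation at 110.6 °C: 351 kJ/kg
Δh = 193.3 + 351 = 544.3 kJ/kg
Q = ṁ·Δh = 196.7 kg/h × 544.3 kJ/kg = 107060 kJ/h
|Q| = 29.74 kW = 1784.4 kJ/min

Q = 1780 kJ/min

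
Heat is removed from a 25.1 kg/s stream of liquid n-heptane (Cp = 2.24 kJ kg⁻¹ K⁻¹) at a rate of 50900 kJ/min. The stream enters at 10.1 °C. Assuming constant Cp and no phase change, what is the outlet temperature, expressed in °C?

T_out = -4.99 °C

Q = 50900 kJ/min = 848.33 kJ/s
ΔT = Q/(ṁ·Cp) = 848.33/(25.1×2.24) = 15.088 K
T_out = 10.1 − 15.088 = -4.9885 °C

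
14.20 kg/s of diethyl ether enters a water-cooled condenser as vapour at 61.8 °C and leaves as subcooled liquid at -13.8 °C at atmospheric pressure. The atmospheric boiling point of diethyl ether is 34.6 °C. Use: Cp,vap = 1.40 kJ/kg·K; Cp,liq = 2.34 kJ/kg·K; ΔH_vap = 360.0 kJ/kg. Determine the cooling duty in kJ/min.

Q_c = 436000 kJ/min

vapour 61.8→34.6 °C: -38.08 kJ/kg
condensation at 34.6 °C: -360 kJ/kg
liquid 34.6→-13.8 °C: -113.26 kJ/kg
Δh = -38.08 + -360 + -113.26 = -511.34 kJ/kg
Q = ṁ·Δh = 14.20 kg/s × -511.34 kJ/kg = -7261 kJ/s
|Q| = 7261 kW = 435660 kJ/min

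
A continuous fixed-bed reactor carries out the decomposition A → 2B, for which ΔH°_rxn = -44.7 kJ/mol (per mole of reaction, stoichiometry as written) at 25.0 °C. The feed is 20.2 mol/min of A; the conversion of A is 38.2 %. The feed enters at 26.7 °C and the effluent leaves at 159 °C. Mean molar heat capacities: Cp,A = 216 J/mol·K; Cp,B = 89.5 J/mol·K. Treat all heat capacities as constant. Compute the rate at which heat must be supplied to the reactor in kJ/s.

Q_in = 3.23 kJ/s

Extent of reaction ξ = 0.382 × 20.2 = 7.7164 mol/min
Reaction term: ξ·ΔH°_rxn = 7.7164 × -44.7 = -344.92 kJ/min
Sensible, feed 26.7→25 °C: -7.4174 kJ/min
Outlet flows (mol/min): A 12.484, B 15.433
Sensible, products 25→159 °C: 546.41 kJ/min
Q = ΔH = 194.07 kJ/min = 3.2345 kW
Heat supplied = 3.2345 kJ/s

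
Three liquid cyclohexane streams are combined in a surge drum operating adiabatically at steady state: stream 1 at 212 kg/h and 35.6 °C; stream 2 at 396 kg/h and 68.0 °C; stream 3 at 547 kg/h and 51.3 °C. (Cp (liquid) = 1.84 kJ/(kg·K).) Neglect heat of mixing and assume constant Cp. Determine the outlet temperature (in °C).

Energy balance with Q = 0: Σ ṁᵢCp,ᵢ(T_out − Tᵢ) = 0
Σ ṁᵢCp,ᵢTᵢ = 212×1.84×35.6 + 396×1.84×68.0 + 547×1.84×51.3 = 115070
Σ ṁᵢCp,ᵢ = 212×1.84 + 396×1.84 + 547×1.84 = 2125.2
T_out = 115070 / 2125.2 = 54.144 °C

T_out = 54.1 °C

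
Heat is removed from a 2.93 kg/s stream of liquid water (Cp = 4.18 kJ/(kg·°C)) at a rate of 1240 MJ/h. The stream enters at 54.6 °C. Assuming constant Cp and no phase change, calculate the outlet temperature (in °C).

T_out = 26.5 °C

Q = 1240 MJ/h = 344.44 kJ/s
ΔT = Q/(ṁ·Cp) = 344.44/(2.93×4.18) = 28.124 K
T_out = 54.6 − 28.124 = 26.476 °C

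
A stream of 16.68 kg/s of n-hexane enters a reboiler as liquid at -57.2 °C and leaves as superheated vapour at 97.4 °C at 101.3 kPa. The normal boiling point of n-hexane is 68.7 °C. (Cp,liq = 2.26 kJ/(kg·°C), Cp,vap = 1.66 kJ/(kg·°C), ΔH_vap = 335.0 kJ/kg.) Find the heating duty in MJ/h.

liquid -57.2→68.7 °C: 284.53 kJ/kg
vaporisation at 68.7 °C: 335 kJ/kg
vapour 68.7→97.4 °C: 47.642 kJ/kg
Δh = 284.53 + 335 + 47.642 = 667.18 kJ/kg
Q = ṁ·Δh = 16.68 kg/s × 667.18 kJ/kg = 11128 kJ/s
|Q| = 11128 kW = 40063 MJ/h

Q = 40100 MJ/h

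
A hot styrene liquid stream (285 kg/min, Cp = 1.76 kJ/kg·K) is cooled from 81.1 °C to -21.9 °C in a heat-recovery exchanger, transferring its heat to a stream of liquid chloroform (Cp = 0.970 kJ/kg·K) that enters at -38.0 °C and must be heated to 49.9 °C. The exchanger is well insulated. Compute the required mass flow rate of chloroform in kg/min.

ṁ_c = 606 kg/min

Heat released by hot stream: Q = 285 × 1.76 × (81.1 − -21.9) = 51665 kJ/min
Energy balance on cold side (adiabatic exchanger): Q = ṁ_c·Cp_c·(T_c,out − T_c,in)
ṁ_c = 51665 / [0.970 × (49.9 − -38.0)] = 605.95 kg/min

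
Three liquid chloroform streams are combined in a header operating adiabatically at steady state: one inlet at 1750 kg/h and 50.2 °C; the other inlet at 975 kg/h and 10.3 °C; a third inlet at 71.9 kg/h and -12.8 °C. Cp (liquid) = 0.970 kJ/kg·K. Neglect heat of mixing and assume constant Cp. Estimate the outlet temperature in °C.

No heat crosses the boundary, so H_out = H_in.
T_out = Σ ṁᵢCp,ᵢTᵢ / Σ ṁᵢCp,ᵢ
      = 94063 / 2713 = 34.671 °C

T_out = 34.7 °C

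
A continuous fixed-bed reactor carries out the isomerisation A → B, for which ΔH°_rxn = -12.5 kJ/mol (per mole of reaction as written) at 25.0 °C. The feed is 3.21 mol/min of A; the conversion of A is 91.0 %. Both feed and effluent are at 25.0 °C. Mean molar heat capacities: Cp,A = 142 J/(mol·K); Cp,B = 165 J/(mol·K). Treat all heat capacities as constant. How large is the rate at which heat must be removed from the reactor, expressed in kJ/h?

Extent of reaction ξ = 0.910 × 3.21 = 2.9211 mol/min
Reaction term: ξ·ΔH°_rxn = 2.9211 × -12.5 = -36.514 kJ/min
Q = ΔH = -36.514 kJ/min = -0.60856 kW
Heat removed = 2190.8 kJ/h

Q_out = 2190 kJ/h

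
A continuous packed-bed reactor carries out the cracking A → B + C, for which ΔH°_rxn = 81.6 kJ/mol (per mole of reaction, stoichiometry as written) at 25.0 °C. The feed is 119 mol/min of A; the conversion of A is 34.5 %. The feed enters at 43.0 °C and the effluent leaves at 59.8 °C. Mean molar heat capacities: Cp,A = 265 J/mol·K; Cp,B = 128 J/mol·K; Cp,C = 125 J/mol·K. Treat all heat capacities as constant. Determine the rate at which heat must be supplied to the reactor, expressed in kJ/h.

Extent of reaction ξ = 0.345 × 119 = 41.055 mol/min
Reaction term: ξ·ΔH°_rxn = 41.055 × 81.6 = 3350.1 kJ/min
Sensible, feed 43.0→25 °C: -567.63 kJ/min
Outlet flows (mol/min): A 77.945, B 41.055, C 41.055
Sensible, products 25→59.8 °C: 1080.3 kJ/min
Q = ΔH = 3862.7 kJ/min = 64.379 kW
Heat supplied = 231760 kJ/h

Q_in = 232000 kJ/h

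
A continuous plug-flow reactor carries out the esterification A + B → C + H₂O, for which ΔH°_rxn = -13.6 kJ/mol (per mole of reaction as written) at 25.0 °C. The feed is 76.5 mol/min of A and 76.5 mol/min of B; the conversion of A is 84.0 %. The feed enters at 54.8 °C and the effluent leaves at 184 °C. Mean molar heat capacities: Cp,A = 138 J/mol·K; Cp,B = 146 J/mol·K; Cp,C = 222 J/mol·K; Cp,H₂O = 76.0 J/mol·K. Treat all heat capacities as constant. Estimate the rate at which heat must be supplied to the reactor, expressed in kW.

Q_in = 34.6 kW

Extent of reaction ξ = 0.840 × 76.5 = 64.26 mol/min
Reaction term: ξ·ΔH°_rxn = 64.26 × -13.6 = -873.94 kJ/min
Sensible, feed 54.8→25 °C: -647.43 kJ/min
Outlet flows (mol/min): A 12.24, B 12.24, C 64.26, H₂O 64.26
Sensible, products 25→184 °C: 3597.5 kJ/min
Q = ΔH = 2076.1 kJ/min = 34.602 kW
Heat supplied = 34.602 kW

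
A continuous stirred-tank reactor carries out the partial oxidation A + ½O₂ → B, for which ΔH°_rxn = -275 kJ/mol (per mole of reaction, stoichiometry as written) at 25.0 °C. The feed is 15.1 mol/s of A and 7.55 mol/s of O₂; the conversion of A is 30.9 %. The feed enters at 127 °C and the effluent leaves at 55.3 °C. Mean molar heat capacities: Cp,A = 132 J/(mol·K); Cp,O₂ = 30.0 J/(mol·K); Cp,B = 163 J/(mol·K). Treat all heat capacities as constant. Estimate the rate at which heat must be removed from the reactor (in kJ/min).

Q_out = 86400 kJ/min

Extent of reaction ξ = 0.309 × 15.1 = 4.6659 mol/s
Reaction term: ξ·ΔH°_rxn = 4.6659 × -275 = -1283.1 kJ/s
Sensible, feed 127→25 °C: -226.41 kJ/s
Outlet flows (mol/s): A 10.434, O₂ 5.2171, B 4.6659
Sensible, products 25→55.3 °C: 69.519 kJ/s
Q = ΔH = -1440 kJ/s = -1440 kW
Heat removed = 86401 kJ/min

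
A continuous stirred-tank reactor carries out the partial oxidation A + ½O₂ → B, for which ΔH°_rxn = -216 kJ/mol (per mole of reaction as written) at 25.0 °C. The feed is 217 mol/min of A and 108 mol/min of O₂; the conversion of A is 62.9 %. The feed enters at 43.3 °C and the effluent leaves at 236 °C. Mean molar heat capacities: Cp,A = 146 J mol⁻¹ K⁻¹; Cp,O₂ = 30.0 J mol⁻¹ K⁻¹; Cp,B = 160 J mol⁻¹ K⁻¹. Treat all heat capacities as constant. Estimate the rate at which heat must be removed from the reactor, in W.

Extent of reaction ξ = 0.629 × 217 = 136.49 mol/min
Reaction term: ξ·ΔH°_rxn = 136.49 × -216 = -29482 kJ/min
Sensible, feed 43.3→25 °C: -639.07 kJ/min
Outlet flows (mol/min): A 80.507, O₂ 39.754, B 136.49
Sensible, products 25→236 °C: 7339.7 kJ/min
Q = ΔH = -22782 kJ/min = -379.7 kW
Heat removed = 379700 W

Q_out = 380000 W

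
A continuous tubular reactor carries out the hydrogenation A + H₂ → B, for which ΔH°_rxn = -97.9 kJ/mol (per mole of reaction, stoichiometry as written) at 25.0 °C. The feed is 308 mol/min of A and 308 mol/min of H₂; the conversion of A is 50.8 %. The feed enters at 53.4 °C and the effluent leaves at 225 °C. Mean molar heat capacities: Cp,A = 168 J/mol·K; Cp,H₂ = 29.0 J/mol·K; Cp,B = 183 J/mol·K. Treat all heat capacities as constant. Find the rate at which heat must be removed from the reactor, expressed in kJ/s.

Q_out = 89.1 kJ/s

Extent of reaction ξ = 0.508 × 308 = 156.46 mol/min
Reaction term: ξ·ΔH°_rxn = 156.46 × -97.9 = -15318 kJ/min
Sensible, feed 53.4→25 °C: -1723.2 kJ/min
Outlet flows (mol/min): A 151.54, H₂ 151.54, B 156.46
Sensible, products 25→225 °C: 11697 kJ/min
Q = ΔH = -5343.9 kJ/min = -89.065 kW
Heat removed = 89.065 kJ/s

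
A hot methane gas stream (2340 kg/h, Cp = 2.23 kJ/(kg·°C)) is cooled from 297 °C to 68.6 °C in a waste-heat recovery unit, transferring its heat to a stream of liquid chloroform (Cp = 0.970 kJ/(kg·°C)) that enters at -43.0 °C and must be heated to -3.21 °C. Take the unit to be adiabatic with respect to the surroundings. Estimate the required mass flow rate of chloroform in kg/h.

ṁ_c = 30900 kg/h

Heat released by hot stream: Q = 2340 × 2.23 × (297 − 68.6) = 1.1918e+06 kJ/h
Energy balance on cold side (adiabatic exchanger): Q = ṁ_c·Cp_c·(T_c,out − T_c,in)
ṁ_c = 1.1918e+06 / [0.970 × (-3.21 − -43.0)] = 30880 kg/h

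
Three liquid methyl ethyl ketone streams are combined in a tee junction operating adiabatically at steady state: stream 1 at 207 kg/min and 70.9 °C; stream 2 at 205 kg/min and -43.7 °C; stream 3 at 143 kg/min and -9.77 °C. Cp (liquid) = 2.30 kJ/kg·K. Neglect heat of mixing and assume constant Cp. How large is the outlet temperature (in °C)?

T_out = 7.79 °C

Energy balance with Q = 0: Σ ṁᵢCp,ᵢ(T_out − Tᵢ) = 0
Σ ṁᵢCp,ᵢTᵢ = 207×2.30×70.9 + 205×2.30×-43.7 + 143×2.30×-9.77 = 9937.6
Σ ṁᵢCp,ᵢ = 207×2.30 + 205×2.30 + 143×2.30 = 1276.5
T_out = 9937.6 / 1276.5 = 7.785 °C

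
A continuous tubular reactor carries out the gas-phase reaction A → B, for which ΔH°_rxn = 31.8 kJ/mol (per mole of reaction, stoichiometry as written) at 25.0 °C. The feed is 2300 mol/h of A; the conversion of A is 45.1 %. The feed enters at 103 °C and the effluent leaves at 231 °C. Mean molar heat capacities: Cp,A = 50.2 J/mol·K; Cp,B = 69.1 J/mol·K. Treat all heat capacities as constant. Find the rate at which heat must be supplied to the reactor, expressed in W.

Q_in = 14400 W

Extent of reaction ξ = 0.451 × 2300 = 1037.3 mol/h
Reaction term: ξ·ΔH°_rxn = 1037.3 × 31.8 = 32986 kJ/h
Sensible, feed 103→25 °C: -9005.9 kJ/h
Outlet flows (mol/h): A 1262.7, B 1037.3
Sensible, products 25→231 °C: 27823 kJ/h
Q = ΔH = 51804 kJ/h = 14.39 kW
Heat supplied = 14390 W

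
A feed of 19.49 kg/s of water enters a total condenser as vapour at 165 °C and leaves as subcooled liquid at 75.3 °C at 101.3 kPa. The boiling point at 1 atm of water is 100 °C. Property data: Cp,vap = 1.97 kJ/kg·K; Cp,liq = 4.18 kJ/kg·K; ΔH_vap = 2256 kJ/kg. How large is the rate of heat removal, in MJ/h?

Q_c = 175000 MJ/h

vapour 165→100 °C: -128.05 kJ/kg
condensation at 100 °C: -2256 kJ/kg
liquid 100→75.3 °C: -103.25 kJ/kg
Δh = -128.05 + -2256 + -103.25 = -2487.3 kJ/kg
Q = ṁ·Δh = 19.49 kg/s × -2487.3 kJ/kg = -48477 kJ/s
|Q| = 48477 kW = 174520 MJ/h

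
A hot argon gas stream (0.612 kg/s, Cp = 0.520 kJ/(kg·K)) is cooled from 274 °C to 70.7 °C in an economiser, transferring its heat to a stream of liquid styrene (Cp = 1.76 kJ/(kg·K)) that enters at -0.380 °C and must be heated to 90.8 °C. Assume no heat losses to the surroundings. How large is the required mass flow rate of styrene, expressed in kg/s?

ṁ_c = 0.403 kg/s

Heat released by hot stream: Q = 0.612 × 0.520 × (274 − 70.7) = 64.698 kJ/s
Energy balance on cold side (adiabatic exchanger): Q = ṁ_c·Cp_c·(T_c,out − T_c,in)
ṁ_c = 64.698 / [1.76 × (90.8 − -0.380)] = 0.40316 kg/s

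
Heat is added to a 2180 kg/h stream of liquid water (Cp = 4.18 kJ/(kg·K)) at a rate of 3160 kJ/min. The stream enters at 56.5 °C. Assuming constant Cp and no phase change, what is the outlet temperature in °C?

Q = 3160 kJ/min = 189600 kJ/h
ΔT = Q/(ṁ·Cp) = 189600/(2180×4.18) = 20.807 K
T_out = 56.5 + 20.807 = 77.307 °C

T_out = 77.3 °C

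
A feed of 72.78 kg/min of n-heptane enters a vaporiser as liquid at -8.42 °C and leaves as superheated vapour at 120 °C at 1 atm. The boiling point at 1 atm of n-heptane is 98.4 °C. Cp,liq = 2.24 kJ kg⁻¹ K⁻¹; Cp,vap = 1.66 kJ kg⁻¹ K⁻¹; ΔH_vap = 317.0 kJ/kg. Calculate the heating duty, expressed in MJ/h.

Q = 2590 MJ/h

liquid -8.42→98.4 °C: 239.28 kJ/kg
vaporisation at 98.4 °C: 317 kJ/kg
vapour 98.4→120 °C: 35.856 kJ/kg
Δh = 239.28 + 317 + 35.856 = 592.13 kJ/kg
Q = ṁ·Δh = 72.78 kg/min × 592.13 kJ/kg = 43095 kJ/min
|Q| = 718.26 kW = 2585.7 MJ/h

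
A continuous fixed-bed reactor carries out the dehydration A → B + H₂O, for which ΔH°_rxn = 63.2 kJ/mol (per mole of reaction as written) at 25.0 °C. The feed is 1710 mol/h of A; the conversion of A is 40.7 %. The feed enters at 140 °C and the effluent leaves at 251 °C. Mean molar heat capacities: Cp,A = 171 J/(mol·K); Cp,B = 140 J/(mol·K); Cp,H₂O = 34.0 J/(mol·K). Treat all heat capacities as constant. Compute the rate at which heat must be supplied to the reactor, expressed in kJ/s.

Q_in = 21.4 kJ/s

Extent of reaction ξ = 0.407 × 1710 = 695.97 mol/h
Reaction term: ξ·ΔH°_rxn = 695.97 × 63.2 = 43985 kJ/h
Sensible, feed 140→25 °C: -33627 kJ/h
Outlet flows (mol/h): A 1014, B 695.97, H₂O 695.97
Sensible, products 25→251 °C: 66557 kJ/h
Q = ΔH = 76915 kJ/h = 21.365 kW
Heat supplied = 21.365 kJ/s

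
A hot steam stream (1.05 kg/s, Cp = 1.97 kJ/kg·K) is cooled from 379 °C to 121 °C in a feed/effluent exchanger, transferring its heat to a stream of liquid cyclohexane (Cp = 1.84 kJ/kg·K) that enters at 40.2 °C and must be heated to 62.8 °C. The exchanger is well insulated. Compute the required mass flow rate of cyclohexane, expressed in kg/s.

Heat released by hot stream: Q = 1.05 × 1.97 × (379 − 121) = 533.67 kJ/s
Energy balance on cold side (adiabatic exchanger): Q = ṁ_c·Cp_c·(T_c,out − T_c,in)
ṁ_c = 533.67 / [1.84 × (62.8 − 40.2)] = 12.834 kg/s

ṁ_c = 12.8 kg/s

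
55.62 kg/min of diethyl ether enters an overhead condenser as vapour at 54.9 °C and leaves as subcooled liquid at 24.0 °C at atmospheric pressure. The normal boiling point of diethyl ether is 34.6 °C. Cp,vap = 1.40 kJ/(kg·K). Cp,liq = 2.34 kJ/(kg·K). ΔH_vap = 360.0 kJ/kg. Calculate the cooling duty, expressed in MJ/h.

vapour 54.9→34.6 °C: -28.42 kJ/kg
condensation at 34.6 °C: -360 kJ/kg
liquid 34.6→24.0 °C: -24.804 kJ/kg
Δh = -28.42 + -360 + -24.804 = -413.22 kJ/kg
Q = ṁ·Δh = 55.62 kg/min × -413.22 kJ/kg = -22984 kJ/min
|Q| = 383.06 kW = 1379 MJ/h

Q_c = 1380 MJ/h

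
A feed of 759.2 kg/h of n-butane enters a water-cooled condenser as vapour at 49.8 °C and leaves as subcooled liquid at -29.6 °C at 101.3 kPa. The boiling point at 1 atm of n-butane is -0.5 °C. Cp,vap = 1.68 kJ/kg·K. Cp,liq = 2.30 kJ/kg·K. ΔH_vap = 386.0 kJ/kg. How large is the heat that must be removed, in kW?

Q_c = 113 kW

vapour 49.8→-0.5 °C: -84.504 kJ/kg
condensation at -0.5 °C: -386 kJ/kg
liquid -0.5→-29.6 °C: -66.93 kJ/kg
Δh = -84.504 + -386 + -66.93 = -537.43 kJ/kg
Q = ṁ·Δh = 759.2 kg/h × -537.43 kJ/kg = -408020 kJ/h
|Q| = 113.34 kW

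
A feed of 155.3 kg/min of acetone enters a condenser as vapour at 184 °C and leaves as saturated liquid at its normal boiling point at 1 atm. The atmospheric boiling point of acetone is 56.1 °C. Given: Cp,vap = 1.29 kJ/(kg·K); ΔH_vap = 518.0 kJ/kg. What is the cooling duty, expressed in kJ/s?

Q_c = 1770 kJ/s

vapour 184→56.1 °C: -164.99 kJ/kg
condensation at 56.1 °C: -518 kJ/kg
Δh = -164.99 + -518 = -682.99 kJ/kg
Q = ṁ·Δh = 155.3 kg/min × -682.99 kJ/kg = -106070 kJ/min
|Q| = 1767.8 kW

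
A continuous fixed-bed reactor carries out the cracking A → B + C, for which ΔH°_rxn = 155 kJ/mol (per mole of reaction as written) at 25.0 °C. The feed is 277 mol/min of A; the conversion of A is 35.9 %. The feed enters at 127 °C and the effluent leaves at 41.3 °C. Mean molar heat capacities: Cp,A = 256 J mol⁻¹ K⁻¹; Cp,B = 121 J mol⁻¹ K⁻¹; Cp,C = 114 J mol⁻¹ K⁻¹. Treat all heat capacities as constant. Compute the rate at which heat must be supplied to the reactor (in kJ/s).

Q_in = 155 kJ/s

Extent of reaction ξ = 0.359 × 277 = 99.443 mol/min
Reaction term: ξ·ΔH°_rxn = 99.443 × 155 = 15414 kJ/min
Sensible, feed 127→25 °C: -7233 kJ/min
Outlet flows (mol/min): A 177.56, B 99.443, C 99.443
Sensible, products 25→41.3 °C: 1121.8 kJ/min
Q = ΔH = 9302.5 kJ/min = 155.04 kW
Heat supplied = 155.04 kJ/s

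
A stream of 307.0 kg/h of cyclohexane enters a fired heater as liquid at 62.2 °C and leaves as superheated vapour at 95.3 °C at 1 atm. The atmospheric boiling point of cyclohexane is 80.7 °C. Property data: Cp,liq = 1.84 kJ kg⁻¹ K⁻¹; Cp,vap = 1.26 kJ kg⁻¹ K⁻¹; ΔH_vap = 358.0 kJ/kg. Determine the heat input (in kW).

Q = 35.0 kW

liquid 62.2→80.7 °C: 34.04 kJ/kg
vaporisation at 80.7 °C: 358 kJ/kg
vapour 80.7→95.3 °C: 18.396 kJ/kg
Δh = 34.04 + 358 + 18.396 = 410.44 kJ/kg
Q = ṁ·Δh = 307.0 kg/h × 410.44 kJ/kg = 126000 kJ/h
|Q| = 35.001 kW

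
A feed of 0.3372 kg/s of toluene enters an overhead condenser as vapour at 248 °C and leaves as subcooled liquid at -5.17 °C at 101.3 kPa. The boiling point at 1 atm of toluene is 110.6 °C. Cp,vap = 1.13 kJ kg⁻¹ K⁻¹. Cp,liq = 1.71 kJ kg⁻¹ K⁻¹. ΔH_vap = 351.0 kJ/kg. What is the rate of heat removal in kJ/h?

Q_c = 855000 kJ/h

vapour 248→110.6 °C: -155.26 kJ/kg
condensation at 110.6 °C: -351 kJ/kg
liquid 110.6→-5.17 °C: -197.97 kJ/kg
Δh = -155.26 + -351 + -197.97 = -704.23 kJ/kg
Q = ṁ·Δh = 0.3372 kg/s × -704.23 kJ/kg = -237.47 kJ/s
|Q| = 237.47 kW = 854880 kJ/h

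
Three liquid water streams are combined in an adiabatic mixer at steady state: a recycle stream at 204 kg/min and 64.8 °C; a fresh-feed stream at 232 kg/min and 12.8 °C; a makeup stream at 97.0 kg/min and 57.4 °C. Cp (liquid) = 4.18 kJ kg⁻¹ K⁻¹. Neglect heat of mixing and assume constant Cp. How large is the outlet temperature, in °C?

No heat crosses the boundary, so H_out = H_in.
Σ ṁᵢCp,ᵢTᵢ = 204×4.18×64.8 + 232×4.18×12.8 + 97.0×4.18×57.4 = 90943
Σ ṁᵢCp,ᵢ = 204×4.18 + 232×4.18 + 97.0×4.18 = 2227.9
T_out = 90943 / 2227.9 = 40.819 °C

T_out = 40.8 °C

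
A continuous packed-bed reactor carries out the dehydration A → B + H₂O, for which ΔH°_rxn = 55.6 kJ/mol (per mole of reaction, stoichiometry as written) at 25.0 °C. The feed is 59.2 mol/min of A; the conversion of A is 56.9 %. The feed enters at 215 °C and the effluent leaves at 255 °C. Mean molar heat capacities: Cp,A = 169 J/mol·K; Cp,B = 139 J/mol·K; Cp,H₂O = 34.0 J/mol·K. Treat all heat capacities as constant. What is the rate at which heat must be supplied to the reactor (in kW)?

Q_in = 38.4 kW

Extent of reaction ξ = 0.569 × 59.2 = 33.685 mol/min
Reaction term: ξ·ΔH°_rxn = 33.685 × 55.6 = 1872.9 kJ/min
Sensible, feed 215→25 °C: -1900.9 kJ/min
Outlet flows (mol/min): A 25.515, B 33.685, H₂O 33.685
Sensible, products 25→255 °C: 2332.1 kJ/min
Q = ΔH = 2304.1 kJ/min = 38.401 kW
Heat supplied = 38.401 kW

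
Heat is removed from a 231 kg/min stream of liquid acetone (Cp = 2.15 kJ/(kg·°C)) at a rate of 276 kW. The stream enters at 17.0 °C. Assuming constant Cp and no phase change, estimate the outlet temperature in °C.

Q = 276 kW = 16560 kJ/min
ΔT = Q/(ṁ·Cp) = 16560/(231×2.15) = 33.343 K
T_out = 17.0 − 33.343 = -16.343 °C

T_out = -16.3 °C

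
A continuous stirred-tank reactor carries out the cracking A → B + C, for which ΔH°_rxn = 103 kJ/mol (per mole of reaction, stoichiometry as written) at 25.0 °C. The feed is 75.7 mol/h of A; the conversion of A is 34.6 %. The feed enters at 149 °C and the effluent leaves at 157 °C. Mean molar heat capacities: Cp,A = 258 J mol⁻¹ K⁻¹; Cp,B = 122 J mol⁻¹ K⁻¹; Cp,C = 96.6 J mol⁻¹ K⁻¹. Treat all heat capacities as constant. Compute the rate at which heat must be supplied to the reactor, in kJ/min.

Q_in = 45.3 kJ/min

Extent of reaction ξ = 0.346 × 75.7 = 26.192 mol/h
Reaction term: ξ·ΔH°_rxn = 26.192 × 103 = 2697.8 kJ/h
Sensible, feed 149→25 °C: -2421.8 kJ/h
Outlet flows (mol/h): A 49.508, B 26.192, C 26.192
Sensible, products 25→157 °C: 2441.8 kJ/h
Q = ΔH = 2717.8 kJ/h = 0.75495 kW
Heat supplied = 45.297 kJ/min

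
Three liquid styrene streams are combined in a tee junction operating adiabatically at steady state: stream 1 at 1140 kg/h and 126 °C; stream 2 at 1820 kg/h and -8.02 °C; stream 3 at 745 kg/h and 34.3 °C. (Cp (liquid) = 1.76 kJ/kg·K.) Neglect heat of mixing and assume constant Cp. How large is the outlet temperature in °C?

T_out = 41.7 °C

Adiabatic, steady state ⇒ Σ ṁᵢCp,ᵢ(T_out − Tᵢ) = 0
Σ ṁᵢCp,ᵢTᵢ = 1140×1.76×126 + 1820×1.76×-8.02 + 745×1.76×34.3 = 272090
Σ ṁᵢCp,ᵢ = 1140×1.76 + 1820×1.76 + 745×1.76 = 6520.8
T_out = 272090 / 6520.8 = 41.727 °C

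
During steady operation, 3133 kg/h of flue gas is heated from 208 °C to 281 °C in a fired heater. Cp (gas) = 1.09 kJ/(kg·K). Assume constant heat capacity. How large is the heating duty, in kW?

Q = ṁ·Cp·ΔT = 3133 × 1.09 × (281 − 208) = 249290 kJ/h
Converting: 249290 / 3600 s = 69.248 kW

Q = 69.2 kW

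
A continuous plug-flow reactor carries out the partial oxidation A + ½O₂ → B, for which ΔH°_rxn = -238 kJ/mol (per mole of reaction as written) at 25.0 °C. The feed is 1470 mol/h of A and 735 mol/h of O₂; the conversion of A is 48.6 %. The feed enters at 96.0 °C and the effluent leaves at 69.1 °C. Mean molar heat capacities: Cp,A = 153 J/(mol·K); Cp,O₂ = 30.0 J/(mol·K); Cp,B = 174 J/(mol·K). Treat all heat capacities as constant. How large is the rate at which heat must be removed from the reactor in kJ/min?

Extent of reaction ξ = 0.486 × 1470 = 714.42 mol/h
Reaction term: ξ·ΔH°_rxn = 714.42 × -238 = -170030 kJ/h
Sensible, feed 96.0→25 °C: -17534 kJ/h
Outlet flows (mol/h): A 755.58, O₂ 377.79, B 714.42
Sensible, products 25→69.1 °C: 11080 kJ/h
Q = ΔH = -176490 kJ/h = -49.024 kW
Heat removed = 2941.4 kJ/min

Q_out = 2940 kJ/min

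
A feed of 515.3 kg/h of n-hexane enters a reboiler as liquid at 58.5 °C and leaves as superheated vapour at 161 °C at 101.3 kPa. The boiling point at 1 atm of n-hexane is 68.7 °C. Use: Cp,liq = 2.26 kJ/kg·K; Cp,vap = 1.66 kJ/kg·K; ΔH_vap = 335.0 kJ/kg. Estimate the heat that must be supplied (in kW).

Q = 73.2 kW

liquid 58.5→68.7 °C: 23.052 kJ/kg
vaporisation at 68.7 °C: 335 kJ/kg
vapour 68.7→161 °C: 153.22 kJ/kg
Δh = 23.052 + 335 + 153.22 = 511.27 kJ/kg
Q = ṁ·Δh = 515.3 kg/h × 511.27 kJ/kg = 263460 kJ/h
|Q| = 73.183 kW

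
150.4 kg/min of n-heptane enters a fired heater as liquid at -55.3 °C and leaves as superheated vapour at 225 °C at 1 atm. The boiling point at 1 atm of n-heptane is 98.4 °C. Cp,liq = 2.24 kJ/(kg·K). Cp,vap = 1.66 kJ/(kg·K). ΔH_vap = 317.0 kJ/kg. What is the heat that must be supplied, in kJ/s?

liquid -55.3→98.4 °C: 344.29 kJ/kg
vaporisation at 98.4 °C: 317 kJ/kg
vapour 98.4→225 °C: 210.16 kJ/kg
Δh = 344.29 + 317 + 210.16 = 871.44 kJ/kg
Q = ṁ·Δh = 150.4 kg/min × 871.44 kJ/kg = 131070 kJ/min
|Q| = 2184.4 kW

Q = 2180 kJ/s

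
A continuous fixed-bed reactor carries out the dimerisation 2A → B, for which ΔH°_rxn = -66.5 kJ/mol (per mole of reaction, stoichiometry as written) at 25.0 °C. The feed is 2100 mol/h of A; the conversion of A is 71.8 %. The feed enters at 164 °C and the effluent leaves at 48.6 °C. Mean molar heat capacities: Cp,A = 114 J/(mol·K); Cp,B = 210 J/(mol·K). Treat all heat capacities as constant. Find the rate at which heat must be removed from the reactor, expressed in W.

Q_out = 21700 W

Extent of reaction ξ = 0.718 × 2100 / 2 = 753.9 mol/h
Reaction term: ξ·ΔH°_rxn = 753.9 × -66.5 = -50134 kJ/h
Sensible, feed 164→25 °C: -33277 kJ/h
Outlet flows (mol/h): A 592.2, B 753.9
Sensible, products 25→48.6 °C: 5329.6 kJ/h
Q = ΔH = -78081 kJ/h = -21.689 kW
Heat removed = 21689 W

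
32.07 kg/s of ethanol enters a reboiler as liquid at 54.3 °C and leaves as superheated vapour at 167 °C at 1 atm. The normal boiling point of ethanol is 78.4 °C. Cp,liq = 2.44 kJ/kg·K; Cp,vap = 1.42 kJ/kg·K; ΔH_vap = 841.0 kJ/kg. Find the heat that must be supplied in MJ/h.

Q = 118000 MJ/h

liquid 54.3→78.4 °C: 58.804 kJ/kg
vaporisation at 78.4 °C: 841 kJ/kg
vapour 78.4→167 °C: 125.81 kJ/kg
Δh = 58.804 + 841 + 125.81 = 1025.6 kJ/kg
Q = ṁ·Δh = 32.07 kg/s × 1025.6 kJ/kg = 32892 kJ/s
|Q| = 32892 kW = 118410 MJ/h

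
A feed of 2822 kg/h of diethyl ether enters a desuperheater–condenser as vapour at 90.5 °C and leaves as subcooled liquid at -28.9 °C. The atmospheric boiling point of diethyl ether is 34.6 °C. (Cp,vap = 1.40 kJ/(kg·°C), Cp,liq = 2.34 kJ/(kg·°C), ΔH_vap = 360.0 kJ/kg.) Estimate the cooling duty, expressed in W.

Q_c = 460000 W

vapour 90.5→34.6 °C: -78.26 kJ/kg
condensation at 34.6 °C: -360 kJ/kg
liquid 34.6→-28.9 °C: -148.59 kJ/kg
Δh = -78.26 + -360 + -148.59 = -586.85 kJ/kg
Q = ṁ·Δh = 2822 kg/h × -586.85 kJ/kg = -1.6561e+06 kJ/h
|Q| = 460.03 kW = 460030 W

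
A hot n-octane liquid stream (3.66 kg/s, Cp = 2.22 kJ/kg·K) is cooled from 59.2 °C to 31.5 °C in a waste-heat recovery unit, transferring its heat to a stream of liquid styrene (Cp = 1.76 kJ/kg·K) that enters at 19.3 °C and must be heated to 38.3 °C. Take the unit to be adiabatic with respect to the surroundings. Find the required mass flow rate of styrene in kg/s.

ṁ_c = 6.73 kg/s

Heat released by hot stream: Q = 3.66 × 2.22 × (59.2 − 31.5) = 225.07 kJ/s
Energy balance on cold side (adiabatic exchanger): Q = ṁ_c·Cp_c·(T_c,out − T_c,in)
ṁ_c = 225.07 / [1.76 × (38.3 − 19.3)] = 6.7305 kg/s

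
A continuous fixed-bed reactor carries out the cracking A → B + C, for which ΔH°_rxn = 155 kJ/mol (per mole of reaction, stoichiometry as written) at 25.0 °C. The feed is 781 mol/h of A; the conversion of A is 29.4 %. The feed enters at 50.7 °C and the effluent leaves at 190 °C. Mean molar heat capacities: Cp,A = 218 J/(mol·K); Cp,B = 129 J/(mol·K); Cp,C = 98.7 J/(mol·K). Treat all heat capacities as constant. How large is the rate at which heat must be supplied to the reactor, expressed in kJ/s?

Q_in = 16.6 kJ/s

Extent of reaction ξ = 0.294 × 781 = 229.61 mol/h
Reaction term: ξ·ΔH°_rxn = 229.61 × 155 = 35590 kJ/h
Sensible, feed 50.7→25 °C: -4375.6 kJ/h
Outlet flows (mol/h): A 551.39, B 229.61, C 229.61
Sensible, products 25→190 °C: 28460 kJ/h
Q = ΔH = 59675 kJ/h = 16.576 kW
Heat supplied = 16.576 kJ/s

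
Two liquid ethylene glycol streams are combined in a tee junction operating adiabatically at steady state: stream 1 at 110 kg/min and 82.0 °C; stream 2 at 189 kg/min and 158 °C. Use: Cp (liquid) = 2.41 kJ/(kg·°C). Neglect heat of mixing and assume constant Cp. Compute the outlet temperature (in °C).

No heat crosses the boundary, so H_out = H_in.
T_out = Σ ṁᵢCp,ᵢTᵢ / Σ ṁᵢCp,ᵢ
      = 93706 / 720.59 = 130.04 °C

T_out = 130 °C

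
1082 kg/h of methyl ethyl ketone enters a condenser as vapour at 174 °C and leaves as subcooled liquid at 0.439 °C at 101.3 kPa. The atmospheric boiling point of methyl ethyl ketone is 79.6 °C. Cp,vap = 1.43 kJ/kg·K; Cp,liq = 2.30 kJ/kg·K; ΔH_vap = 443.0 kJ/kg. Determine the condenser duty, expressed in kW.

vapour 174→79.6 °C: -134.99 kJ/kg
condensation at 79.6 °C: -443 kJ/kg
liquid 79.6→0.439 °C: -182.07 kJ/kg
Δh = -134.99 + -443 + -182.07 = -760.06 kJ/kg
Q = ṁ·Δh = 1082 kg/h × -760.06 kJ/kg = -822390 kJ/h
|Q| = 228.44 kW

Q_c = 228 kW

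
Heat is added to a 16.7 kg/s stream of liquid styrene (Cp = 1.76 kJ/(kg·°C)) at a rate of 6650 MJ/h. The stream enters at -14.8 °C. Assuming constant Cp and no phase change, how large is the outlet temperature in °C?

T_out = 48.0 °C

Q = 6650 MJ/h = 1847.2 kJ/s
ΔT = Q/(ṁ·Cp) = 1847.2/(16.7×1.76) = 62.848 K
T_out = -14.8 + 62.848 = 48.048 °C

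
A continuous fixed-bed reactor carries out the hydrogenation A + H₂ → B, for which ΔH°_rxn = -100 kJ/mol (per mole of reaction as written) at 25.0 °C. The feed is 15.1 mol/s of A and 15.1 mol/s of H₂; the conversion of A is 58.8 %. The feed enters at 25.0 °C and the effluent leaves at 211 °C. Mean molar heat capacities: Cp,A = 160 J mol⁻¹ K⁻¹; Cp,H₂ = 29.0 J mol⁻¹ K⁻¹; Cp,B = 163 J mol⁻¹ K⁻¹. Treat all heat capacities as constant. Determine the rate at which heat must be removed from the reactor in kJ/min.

Extent of reaction ξ = 0.588 × 15.1 = 8.8788 mol/s
Reaction term: ξ·ΔH°_rxn = 8.8788 × -100 = -887.88 kJ/s
Sensible, feed 25.0→25 °C: 0 kJ/s
Outlet flows (mol/s): A 6.2212, H₂ 6.2212, B 8.8788
Sensible, products 25→211 °C: 487.89 kJ/s
Q = ΔH = -399.99 kJ/s = -399.99 kW
Heat removed = 24000 kJ/min

Q_out = 24000 kJ/min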